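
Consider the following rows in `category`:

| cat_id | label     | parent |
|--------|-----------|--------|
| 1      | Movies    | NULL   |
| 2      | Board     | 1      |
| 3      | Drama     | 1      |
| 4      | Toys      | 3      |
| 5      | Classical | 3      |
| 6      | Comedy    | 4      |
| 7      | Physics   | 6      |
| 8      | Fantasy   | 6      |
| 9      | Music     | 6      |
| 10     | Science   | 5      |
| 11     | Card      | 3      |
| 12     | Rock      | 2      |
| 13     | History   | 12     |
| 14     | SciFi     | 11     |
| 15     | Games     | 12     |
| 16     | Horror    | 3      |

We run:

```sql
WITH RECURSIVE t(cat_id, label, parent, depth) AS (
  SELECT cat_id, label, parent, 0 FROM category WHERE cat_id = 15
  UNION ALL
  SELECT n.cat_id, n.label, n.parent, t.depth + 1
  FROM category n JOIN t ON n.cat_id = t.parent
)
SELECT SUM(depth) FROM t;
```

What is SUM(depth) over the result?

6

Base: cat_id=15 (Games), parent=12, depth 0.
Iteration 1: join on cat_id=12 -> Rock (id 12, parent=2, depth 1).
Iteration 2: join on cat_id=2 -> Board (id 2, parent=1, depth 2).
Iteration 3: join on cat_id=1 -> Movies (id 1, parent=NULL, depth 3).
Iteration 4: parent is NULL; no match; recursion stops.
SUM(depth) = 0 + 1 + 2 + 3 = 6.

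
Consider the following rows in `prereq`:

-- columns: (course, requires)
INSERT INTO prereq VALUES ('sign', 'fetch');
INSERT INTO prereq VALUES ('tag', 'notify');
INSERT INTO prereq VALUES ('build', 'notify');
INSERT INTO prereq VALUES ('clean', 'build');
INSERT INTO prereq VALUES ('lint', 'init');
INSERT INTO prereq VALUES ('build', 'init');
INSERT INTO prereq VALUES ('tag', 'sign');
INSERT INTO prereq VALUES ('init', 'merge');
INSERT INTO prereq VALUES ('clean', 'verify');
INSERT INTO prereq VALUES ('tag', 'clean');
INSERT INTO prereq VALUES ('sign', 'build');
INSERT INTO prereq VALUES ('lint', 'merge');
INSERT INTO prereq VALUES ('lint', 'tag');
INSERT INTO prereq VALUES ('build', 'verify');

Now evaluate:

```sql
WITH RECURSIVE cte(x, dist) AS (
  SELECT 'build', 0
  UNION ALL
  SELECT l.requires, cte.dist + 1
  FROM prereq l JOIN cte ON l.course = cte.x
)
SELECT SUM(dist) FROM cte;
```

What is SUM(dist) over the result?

5

Base: (build, dist=0).
Iteration 1: edges from {build} -> (init, dist=1), (notify, dist=1), (verify, dist=1).
Iteration 2: edges from {init,notify,verify} -> (merge, dist=2).
Iteration 3: no outgoing edges from {merge}; recursion stops.
SUM(dist) = 0 + 1 + 1 + 1 + 2 = 5.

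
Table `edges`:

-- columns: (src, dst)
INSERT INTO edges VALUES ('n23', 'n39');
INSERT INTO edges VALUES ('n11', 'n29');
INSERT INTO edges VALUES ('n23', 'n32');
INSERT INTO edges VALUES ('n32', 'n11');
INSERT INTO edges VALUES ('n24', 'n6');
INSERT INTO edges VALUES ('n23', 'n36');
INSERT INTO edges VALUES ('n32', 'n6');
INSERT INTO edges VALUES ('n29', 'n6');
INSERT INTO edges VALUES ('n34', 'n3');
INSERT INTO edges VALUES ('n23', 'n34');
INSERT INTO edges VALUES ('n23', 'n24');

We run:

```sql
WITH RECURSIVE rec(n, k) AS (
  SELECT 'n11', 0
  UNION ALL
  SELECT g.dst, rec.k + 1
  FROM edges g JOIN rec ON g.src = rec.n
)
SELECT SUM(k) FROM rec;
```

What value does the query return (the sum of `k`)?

Base: (n11, k=0).
Iteration 1: edges from {n11} -> (n29, k=1).
Iteration 2: edges from {n29} -> (n6, k=2).
Iteration 3: no outgoing edges from {n6}; recursion stops.
SUM(k) = 0 + 1 + 2 = 3.

3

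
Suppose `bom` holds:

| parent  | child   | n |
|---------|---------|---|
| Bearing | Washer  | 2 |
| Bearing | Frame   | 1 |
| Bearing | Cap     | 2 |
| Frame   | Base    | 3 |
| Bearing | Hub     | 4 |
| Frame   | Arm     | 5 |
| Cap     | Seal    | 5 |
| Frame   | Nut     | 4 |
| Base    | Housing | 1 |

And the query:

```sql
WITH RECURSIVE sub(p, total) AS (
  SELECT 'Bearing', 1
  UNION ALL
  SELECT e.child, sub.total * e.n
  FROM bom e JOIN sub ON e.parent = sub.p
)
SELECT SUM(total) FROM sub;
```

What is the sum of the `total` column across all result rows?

35

Base: (Bearing, total=1).
Iteration 1: components of {Bearing} -> Cap = 1*2 = 2, Frame = 1*1 = 1, Hub = 1*4 = 4, Washer = 1*2 = 2.
Iteration 2: components of {Cap,Frame,Hub,Washer} -> Arm = 1*5 = 5, Base = 1*3 = 3, Nut = 1*4 = 4, Seal = 2*5 = 10.
Iteration 3: components of {Arm,Base,Nut,Seal} -> Housing = 3*1 = 3.
Iteration 4: no further components; recursion stops.
SUM(total) = 1 + 2 + 1 + 2 + 4 + 3 + 5 + 4 + 10 + 3 = 35.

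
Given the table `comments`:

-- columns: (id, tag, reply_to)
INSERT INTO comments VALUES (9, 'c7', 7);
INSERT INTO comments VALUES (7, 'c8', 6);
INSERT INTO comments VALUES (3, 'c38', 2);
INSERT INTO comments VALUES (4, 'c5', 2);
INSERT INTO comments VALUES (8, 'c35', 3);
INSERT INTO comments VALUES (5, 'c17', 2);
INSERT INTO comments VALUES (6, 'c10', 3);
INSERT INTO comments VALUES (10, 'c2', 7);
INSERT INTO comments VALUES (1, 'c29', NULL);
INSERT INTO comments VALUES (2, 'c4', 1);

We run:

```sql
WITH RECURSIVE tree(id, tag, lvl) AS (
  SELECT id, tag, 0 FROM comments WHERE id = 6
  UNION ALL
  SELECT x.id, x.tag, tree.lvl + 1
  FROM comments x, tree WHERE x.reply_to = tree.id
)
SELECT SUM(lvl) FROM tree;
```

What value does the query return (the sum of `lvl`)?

5

Base: id=6 (c10) at lvl 0.
Iteration 1: rows with reply_to in {6} -> c8 (id 7, lvl 1).
Iteration 2: rows with reply_to in {7} -> c7 (id 9, lvl 2), c2 (id 10, lvl 2).
Iteration 3: no rows with reply_to in {9,10}; recursion stops.
SUM(lvl) = 0 + 1 + 2 + 2 = 5.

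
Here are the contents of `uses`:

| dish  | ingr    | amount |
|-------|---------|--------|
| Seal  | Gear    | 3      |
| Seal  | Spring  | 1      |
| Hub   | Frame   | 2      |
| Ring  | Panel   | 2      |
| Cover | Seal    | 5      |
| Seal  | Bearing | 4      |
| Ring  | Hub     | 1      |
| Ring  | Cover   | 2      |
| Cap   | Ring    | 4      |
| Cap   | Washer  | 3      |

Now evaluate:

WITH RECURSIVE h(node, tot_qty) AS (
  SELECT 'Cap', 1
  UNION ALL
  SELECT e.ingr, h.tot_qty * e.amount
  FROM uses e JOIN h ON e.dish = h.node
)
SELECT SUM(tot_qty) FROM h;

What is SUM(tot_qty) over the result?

396

Base: (Cap, tot_qty=1).
Iteration 1: components of {Cap} -> Ring = 1*4 = 4, Washer = 1*3 = 3.
Iteration 2: components of {Ring,Washer} -> Cover = 4*2 = 8, Hub = 4*1 = 4, Panel = 4*2 = 8.
Iteration 3: components of {Cover,Hub,Panel} -> Frame = 4*2 = 8, Seal = 8*5 = 40.
Iteration 4: components of {Frame,Seal} -> Bearing = 40*4 = 160, Gear = 40*3 = 120, Spring = 40*1 = 40.
Iteration 5: no further components; recursion stops.
SUM(tot_qty) = 1 + 4 + 3 + 4 + 8 + 8 + 8 + 40 + 120 + 160 + 40 = 396.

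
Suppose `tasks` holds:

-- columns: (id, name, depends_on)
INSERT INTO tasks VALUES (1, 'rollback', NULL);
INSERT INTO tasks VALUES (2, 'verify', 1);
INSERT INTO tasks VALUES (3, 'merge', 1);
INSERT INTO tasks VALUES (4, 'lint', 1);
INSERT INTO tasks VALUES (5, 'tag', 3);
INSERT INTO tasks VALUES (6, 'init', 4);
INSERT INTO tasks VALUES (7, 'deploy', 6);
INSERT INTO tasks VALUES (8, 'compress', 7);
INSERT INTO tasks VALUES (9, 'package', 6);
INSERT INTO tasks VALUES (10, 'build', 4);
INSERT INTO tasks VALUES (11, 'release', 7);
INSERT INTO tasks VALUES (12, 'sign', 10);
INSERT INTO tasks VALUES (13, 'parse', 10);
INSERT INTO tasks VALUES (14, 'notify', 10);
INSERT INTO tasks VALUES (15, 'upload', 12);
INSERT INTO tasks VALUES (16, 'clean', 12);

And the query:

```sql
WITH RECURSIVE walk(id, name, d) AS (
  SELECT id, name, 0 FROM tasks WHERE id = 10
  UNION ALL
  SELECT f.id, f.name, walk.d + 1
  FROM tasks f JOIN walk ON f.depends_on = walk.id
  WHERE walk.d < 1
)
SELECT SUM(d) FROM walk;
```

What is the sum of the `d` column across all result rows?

3

Base: id=10 (build) at d 0.
Iteration 1: rows with depends_on in {10} -> sign (id 12, d 1), parse (id 13, d 1), notify (id 14, d 1).
Iteration 2: d < 1 fails for all current rows; recursion stops.
SUM(d) = 0 + 1 + 1 + 1 = 3.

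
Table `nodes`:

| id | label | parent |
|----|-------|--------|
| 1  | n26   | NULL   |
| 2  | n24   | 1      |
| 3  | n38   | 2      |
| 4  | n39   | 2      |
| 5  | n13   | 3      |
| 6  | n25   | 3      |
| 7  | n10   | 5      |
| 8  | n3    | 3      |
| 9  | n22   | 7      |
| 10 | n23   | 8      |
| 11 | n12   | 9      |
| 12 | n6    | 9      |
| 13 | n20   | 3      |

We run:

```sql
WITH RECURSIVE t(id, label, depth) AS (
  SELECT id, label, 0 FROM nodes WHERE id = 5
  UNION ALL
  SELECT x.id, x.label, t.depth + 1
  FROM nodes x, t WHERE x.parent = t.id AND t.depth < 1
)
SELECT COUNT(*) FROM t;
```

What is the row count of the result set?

Base: id=5 (n13) at depth 0.
Iteration 1: rows with parent in {5} -> n10 (id 7, depth 1).
Iteration 2: depth < 1 fails for all current rows; recursion stops.
Total rows emitted: 2.

2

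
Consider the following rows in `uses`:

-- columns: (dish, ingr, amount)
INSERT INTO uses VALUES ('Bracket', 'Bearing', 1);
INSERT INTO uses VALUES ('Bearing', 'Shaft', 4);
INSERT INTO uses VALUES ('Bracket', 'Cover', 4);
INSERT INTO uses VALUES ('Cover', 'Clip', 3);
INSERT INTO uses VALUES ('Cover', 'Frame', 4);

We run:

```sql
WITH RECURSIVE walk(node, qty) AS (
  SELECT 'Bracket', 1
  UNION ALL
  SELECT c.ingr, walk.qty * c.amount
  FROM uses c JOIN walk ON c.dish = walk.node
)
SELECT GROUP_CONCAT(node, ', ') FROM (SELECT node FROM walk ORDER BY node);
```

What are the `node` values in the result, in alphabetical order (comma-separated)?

Bearing, Bracket, Clip, Cover, Frame, Shaft

Base: (Bracket, qty=1).
Iteration 1: components of {Bracket} -> Bearing = 1*1 = 1, Cover = 1*4 = 4.
Iteration 2: components of {Bearing,Cover} -> Clip = 4*3 = 12, Frame = 4*4 = 16, Shaft = 1*4 = 4.
Iteration 3: no further components; recursion stops.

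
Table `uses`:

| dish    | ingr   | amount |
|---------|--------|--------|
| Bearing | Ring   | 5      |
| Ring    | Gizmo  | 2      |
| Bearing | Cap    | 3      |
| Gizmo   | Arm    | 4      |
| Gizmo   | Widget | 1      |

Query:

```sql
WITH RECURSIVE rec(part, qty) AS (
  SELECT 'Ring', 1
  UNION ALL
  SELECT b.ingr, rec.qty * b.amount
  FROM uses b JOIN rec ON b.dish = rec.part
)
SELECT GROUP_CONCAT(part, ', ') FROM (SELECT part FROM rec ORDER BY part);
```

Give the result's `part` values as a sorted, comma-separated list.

Arm, Gizmo, Ring, Widget

Base: (Ring, qty=1).
Iteration 1: components of {Ring} -> Gizmo = 1*2 = 2.
Iteration 2: components of {Gizmo} -> Arm = 2*4 = 8, Widget = 2*1 = 2.
Iteration 3: no further components; recursion stops.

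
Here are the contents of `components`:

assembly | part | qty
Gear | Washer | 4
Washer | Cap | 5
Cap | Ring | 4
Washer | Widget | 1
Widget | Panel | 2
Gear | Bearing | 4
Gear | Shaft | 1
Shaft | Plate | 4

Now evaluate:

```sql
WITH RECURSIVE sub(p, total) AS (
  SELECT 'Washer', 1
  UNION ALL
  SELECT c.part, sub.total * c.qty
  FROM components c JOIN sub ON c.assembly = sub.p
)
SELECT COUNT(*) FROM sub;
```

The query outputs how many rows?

Base: (Washer, total=1).
Iteration 1: components of {Washer} -> Cap = 1*5 = 5, Widget = 1*1 = 1.
Iteration 2: components of {Cap,Widget} -> Panel = 1*2 = 2, Ring = 5*4 = 20.
Iteration 3: no further components; recursion stops.
Total rows emitted: 5.

5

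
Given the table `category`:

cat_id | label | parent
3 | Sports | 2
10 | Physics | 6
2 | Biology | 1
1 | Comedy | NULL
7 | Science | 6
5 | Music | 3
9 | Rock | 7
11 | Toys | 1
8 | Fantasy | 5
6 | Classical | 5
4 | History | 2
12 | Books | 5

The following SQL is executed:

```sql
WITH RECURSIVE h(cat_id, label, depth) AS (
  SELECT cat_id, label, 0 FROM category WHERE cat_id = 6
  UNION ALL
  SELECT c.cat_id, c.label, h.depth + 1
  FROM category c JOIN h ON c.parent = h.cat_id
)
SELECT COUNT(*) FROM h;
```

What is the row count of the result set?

4

Base: cat_id=6 (Classical) at depth 0.
Iteration 1: rows with parent in {6} -> Science (id 7, depth 1), Physics (id 10, depth 1).
Iteration 2: rows with parent in {7,10} -> Rock (id 9, depth 2).
Iteration 3: no rows with parent in {9}; recursion stops.
Total rows emitted: 4.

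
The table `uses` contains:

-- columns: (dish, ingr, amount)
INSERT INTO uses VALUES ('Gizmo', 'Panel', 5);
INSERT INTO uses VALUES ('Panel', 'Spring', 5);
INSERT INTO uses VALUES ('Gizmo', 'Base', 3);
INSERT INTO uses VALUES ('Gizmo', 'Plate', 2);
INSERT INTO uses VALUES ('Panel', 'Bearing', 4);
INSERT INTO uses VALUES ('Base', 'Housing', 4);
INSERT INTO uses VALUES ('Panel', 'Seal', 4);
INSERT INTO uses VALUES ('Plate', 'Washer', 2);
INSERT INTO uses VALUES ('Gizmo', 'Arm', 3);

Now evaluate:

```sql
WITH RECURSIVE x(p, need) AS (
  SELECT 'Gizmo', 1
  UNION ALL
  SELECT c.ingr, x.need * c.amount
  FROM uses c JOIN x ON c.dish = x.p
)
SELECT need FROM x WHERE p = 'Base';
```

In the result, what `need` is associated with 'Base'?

3

Base: (Gizmo, need=1).
Iteration 1: components of {Gizmo} -> Arm = 1*3 = 3, Base = 1*3 = 3, Panel = 1*5 = 5, Plate = 1*2 = 2.
Iteration 2: components of {Arm,Base,Panel,Plate} -> Bearing = 5*4 = 20, Housing = 3*4 = 12, Seal = 5*4 = 20, Spring = 5*5 = 25, Washer = 2*2 = 4.
Iteration 3: no further components; recursion stops.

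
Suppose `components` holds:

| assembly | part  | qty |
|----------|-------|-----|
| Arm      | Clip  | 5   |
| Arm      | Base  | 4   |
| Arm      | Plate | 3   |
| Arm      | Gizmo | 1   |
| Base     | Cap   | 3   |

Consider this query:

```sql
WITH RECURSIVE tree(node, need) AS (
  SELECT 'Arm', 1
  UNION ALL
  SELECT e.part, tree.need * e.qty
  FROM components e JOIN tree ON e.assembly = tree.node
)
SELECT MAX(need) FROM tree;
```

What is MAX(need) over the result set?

Base: (Arm, need=1).
Iteration 1: components of {Arm} -> Base = 1*4 = 4, Clip = 1*5 = 5, Gizmo = 1*1 = 1, Plate = 1*3 = 3.
Iteration 2: components of {Base,Clip,Gizmo,Plate} -> Cap = 4*3 = 12.
Iteration 3: no further components; recursion stops.
need values: 1, 5, 4, 3, 1, 12; the maximum is 12.

12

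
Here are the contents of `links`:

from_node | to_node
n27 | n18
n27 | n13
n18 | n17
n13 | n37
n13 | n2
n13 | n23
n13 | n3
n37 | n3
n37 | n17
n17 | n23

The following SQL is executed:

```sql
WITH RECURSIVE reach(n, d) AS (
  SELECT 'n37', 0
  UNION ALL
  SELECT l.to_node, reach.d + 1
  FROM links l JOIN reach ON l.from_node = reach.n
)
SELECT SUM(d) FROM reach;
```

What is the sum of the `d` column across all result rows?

Base: (n37, d=0).
Iteration 1: edges from {n37} -> (n17, d=1), (n3, d=1).
Iteration 2: edges from {n17,n3} -> (n23, d=2).
Iteration 3: no outgoing edges from {n23}; recursion stops.
SUM(d) = 0 + 1 + 1 + 2 = 4.

4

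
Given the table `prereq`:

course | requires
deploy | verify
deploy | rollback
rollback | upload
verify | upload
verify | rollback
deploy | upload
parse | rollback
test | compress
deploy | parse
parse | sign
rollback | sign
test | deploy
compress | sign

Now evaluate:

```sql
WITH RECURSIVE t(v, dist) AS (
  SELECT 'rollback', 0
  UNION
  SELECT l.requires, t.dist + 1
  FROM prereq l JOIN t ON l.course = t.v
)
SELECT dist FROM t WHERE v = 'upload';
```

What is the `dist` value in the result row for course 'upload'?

Base: (rollback, dist=0).
Iteration 1: edges from {rollback} -> (sign, dist=1), (upload, dist=1).
Iteration 2: no outgoing edges from {sign,upload}; recursion stops.

1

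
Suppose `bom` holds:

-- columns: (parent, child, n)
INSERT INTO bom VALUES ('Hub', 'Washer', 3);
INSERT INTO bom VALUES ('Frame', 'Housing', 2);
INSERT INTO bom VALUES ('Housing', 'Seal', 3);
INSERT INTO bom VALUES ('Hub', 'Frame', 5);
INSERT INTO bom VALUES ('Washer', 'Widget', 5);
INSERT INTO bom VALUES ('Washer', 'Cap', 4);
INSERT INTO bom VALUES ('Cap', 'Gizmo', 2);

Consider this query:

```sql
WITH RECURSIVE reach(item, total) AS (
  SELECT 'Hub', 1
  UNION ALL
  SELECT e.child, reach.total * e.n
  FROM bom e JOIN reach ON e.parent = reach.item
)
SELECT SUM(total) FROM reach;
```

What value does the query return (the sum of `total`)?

Base: (Hub, total=1).
Iteration 1: components of {Hub} -> Frame = 1*5 = 5, Washer = 1*3 = 3.
Iteration 2: components of {Frame,Washer} -> Cap = 3*4 = 12, Housing = 5*2 = 10, Widget = 3*5 = 15.
Iteration 3: components of {Cap,Housing,Widget} -> Gizmo = 12*2 = 24, Seal = 10*3 = 30.
Iteration 4: no further components; recursion stops.
SUM(total) = 1 + 3 + 5 + 15 + 12 + 10 + 24 + 30 = 100.

100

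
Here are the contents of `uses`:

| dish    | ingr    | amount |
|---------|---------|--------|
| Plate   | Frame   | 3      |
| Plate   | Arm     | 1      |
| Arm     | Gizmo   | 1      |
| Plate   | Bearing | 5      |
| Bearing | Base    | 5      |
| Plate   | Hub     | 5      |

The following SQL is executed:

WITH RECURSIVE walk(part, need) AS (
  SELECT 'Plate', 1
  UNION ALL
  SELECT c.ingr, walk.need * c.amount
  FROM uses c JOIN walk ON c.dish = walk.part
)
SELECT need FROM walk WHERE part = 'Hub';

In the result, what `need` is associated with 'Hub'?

5

Base: (Plate, need=1).
Iteration 1: components of {Plate} -> Arm = 1*1 = 1, Bearing = 1*5 = 5, Frame = 1*3 = 3, Hub = 1*5 = 5.
Iteration 2: components of {Arm,Bearing,Frame,Hub} -> Base = 5*5 = 25, Gizmo = 1*1 = 1.
Iteration 3: no further components; recursion stops.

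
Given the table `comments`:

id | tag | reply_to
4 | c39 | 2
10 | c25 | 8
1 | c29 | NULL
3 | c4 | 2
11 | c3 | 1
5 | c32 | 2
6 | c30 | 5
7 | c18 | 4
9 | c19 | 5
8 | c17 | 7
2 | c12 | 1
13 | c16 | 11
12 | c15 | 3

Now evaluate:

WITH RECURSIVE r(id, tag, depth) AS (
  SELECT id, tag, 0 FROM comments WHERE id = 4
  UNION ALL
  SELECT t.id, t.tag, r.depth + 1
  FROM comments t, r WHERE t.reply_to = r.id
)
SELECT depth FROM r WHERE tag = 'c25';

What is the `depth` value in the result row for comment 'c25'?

3

Base: id=4 (c39) at depth 0.
Iteration 1: rows with reply_to in {4} -> c18 (id 7, depth 1).
Iteration 2: rows with reply_to in {7} -> c17 (id 8, depth 2).
Iteration 3: rows with reply_to in {8} -> c25 (id 10, depth 3).
Iteration 4: no rows with reply_to in {10}; recursion stops.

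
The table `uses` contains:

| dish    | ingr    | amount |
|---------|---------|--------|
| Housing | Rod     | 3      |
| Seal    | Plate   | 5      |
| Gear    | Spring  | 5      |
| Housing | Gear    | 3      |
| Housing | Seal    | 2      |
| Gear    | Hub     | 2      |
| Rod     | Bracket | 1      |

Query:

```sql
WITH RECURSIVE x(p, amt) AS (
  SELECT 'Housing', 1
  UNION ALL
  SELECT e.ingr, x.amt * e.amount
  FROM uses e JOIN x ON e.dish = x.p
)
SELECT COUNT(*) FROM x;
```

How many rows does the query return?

8

Base: (Housing, amt=1).
Iteration 1: components of {Housing} -> Gear = 1*3 = 3, Rod = 1*3 = 3, Seal = 1*2 = 2.
Iteration 2: components of {Gear,Rod,Seal} -> Bracket = 3*1 = 3, Hub = 3*2 = 6, Plate = 2*5 = 10, Spring = 3*5 = 15.
Iteration 3: no further components; recursion stops.
Total rows emitted: 8.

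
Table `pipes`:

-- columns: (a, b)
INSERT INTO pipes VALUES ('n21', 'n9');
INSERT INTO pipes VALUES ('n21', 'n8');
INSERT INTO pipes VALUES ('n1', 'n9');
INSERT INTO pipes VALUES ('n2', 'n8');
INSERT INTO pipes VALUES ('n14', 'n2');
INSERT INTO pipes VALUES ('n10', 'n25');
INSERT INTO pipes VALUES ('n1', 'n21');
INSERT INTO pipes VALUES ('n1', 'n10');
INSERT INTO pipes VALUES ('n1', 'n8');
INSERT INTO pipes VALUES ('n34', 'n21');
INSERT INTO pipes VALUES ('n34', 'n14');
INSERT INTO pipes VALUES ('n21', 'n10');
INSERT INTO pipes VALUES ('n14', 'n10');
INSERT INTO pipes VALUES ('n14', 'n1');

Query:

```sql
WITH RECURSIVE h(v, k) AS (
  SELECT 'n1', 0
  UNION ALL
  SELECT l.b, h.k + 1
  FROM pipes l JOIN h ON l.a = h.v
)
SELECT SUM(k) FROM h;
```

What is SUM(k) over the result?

15

Base: (n1, k=0).
Iteration 1: edges from {n1} -> (n10, k=1), (n21, k=1), (n8, k=1), (n9, k=1).
Iteration 2: edges from {n10,n21,n8,n9} -> (n10, k=2), (n25, k=2), (n8, k=2), (n9, k=2).
Iteration 3: edges from {n10,n25,n8,n9} -> (n25, k=3).
Iteration 4: no outgoing edges from {n25}; recursion stops.
SUM(k) = 0 + 1 + 1 + 1 + 1 + 2 + 2 + 2 + 2 + 3 = 15.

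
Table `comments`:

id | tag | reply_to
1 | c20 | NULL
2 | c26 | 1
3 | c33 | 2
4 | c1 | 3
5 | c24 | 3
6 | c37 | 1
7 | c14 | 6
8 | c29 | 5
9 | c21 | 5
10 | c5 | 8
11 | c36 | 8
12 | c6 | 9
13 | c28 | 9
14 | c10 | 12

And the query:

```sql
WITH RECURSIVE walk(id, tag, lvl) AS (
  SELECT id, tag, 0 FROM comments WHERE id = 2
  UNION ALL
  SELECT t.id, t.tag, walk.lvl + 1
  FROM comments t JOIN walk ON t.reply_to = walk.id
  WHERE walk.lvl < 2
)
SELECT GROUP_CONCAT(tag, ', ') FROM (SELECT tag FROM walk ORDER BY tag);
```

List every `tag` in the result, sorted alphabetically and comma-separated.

c1, c24, c26, c33

Base: id=2 (c26) at lvl 0.
Iteration 1: rows with reply_to in {2} -> c33 (id 3, lvl 1).
Iteration 2: rows with reply_to in {3} -> c1 (id 4, lvl 2), c24 (id 5, lvl 2).
Iteration 3: lvl < 2 fails for all current rows; recursion stops.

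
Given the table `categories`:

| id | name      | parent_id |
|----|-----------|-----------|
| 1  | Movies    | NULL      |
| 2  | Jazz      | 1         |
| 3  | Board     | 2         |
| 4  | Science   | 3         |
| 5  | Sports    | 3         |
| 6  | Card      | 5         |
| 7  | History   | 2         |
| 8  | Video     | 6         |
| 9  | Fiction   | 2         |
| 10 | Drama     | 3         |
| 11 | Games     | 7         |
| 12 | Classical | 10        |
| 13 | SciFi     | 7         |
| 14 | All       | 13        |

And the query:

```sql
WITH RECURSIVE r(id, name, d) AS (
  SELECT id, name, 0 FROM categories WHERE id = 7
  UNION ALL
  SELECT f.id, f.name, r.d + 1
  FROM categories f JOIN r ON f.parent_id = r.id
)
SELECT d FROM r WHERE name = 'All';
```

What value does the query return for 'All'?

Base: id=7 (History) at d 0.
Iteration 1: rows with parent_id in {7} -> Games (id 11, d 1), SciFi (id 13, d 1).
Iteration 2: rows with parent_id in {11,13} -> All (id 14, d 2).
Iteration 3: no rows with parent_id in {14}; recursion stops.

2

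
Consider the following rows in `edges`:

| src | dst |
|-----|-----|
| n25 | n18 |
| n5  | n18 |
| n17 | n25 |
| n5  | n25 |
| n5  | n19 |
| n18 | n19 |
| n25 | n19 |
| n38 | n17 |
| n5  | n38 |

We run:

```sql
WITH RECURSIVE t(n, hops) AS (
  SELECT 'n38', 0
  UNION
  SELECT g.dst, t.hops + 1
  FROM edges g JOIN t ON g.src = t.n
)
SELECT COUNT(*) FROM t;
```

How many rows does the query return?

6

Base: (n38, hops=0).
Iteration 1: edges from {n38} -> (n17, hops=1).
Iteration 2: edges from {n17} -> (n25, hops=2).
Iteration 3: edges from {n25} -> (n18, hops=3), (n19, hops=3).
Iteration 4: edges from {n18,n19} -> (n19, hops=4).
Iteration 5: no outgoing edges from {n19}; recursion stops.
Total rows emitted: 6.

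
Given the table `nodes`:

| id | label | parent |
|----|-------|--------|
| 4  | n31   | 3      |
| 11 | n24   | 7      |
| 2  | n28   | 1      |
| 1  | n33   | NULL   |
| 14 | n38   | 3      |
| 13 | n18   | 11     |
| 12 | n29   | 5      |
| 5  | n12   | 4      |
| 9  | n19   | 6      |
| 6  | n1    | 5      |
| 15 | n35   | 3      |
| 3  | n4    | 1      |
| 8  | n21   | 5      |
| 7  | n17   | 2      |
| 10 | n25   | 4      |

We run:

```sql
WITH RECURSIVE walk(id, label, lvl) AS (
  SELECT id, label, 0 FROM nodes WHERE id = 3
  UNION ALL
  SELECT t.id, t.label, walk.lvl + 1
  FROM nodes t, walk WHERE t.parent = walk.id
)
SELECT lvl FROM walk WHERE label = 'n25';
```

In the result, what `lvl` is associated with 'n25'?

Base: id=3 (n4) at lvl 0.
Iteration 1: rows with parent in {3} -> n31 (id 4, lvl 1), n38 (id 14, lvl 1), n35 (id 15, lvl 1).
Iteration 2: rows with parent in {4,14,15} -> n12 (id 5, lvl 2), n25 (id 10, lvl 2).
Iteration 3: rows with parent in {5,10} -> n1 (id 6, lvl 3), n21 (id 8, lvl 3), n29 (id 12, lvl 3).
Iteration 4: rows with parent in {6,8,12} -> n19 (id 9, lvl 4).
Iteration 5: no rows with parent in {9}; recursion stops.

2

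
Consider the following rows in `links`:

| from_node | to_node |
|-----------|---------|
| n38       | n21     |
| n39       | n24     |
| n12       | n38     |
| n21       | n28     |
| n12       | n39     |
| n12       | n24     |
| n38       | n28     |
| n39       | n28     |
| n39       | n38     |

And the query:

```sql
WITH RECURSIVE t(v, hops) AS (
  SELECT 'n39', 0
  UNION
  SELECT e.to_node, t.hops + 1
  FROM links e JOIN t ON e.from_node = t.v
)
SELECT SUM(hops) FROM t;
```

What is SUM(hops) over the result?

Base: (n39, hops=0).
Iteration 1: edges from {n39} -> (n24, hops=1), (n28, hops=1), (n38, hops=1).
Iteration 2: edges from {n24,n28,n38} -> (n21, hops=2), (n28, hops=2).
Iteration 3: edges from {n21,n28} -> (n28, hops=3).
Iteration 4: no outgoing edges from {n28}; recursion stops.
SUM(hops) = 0 + 1 + 1 + 1 + 2 + 2 + 3 = 10.

10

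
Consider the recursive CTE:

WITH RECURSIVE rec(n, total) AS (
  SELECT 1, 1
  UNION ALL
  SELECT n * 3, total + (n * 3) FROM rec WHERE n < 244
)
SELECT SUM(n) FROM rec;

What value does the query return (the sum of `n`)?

Base: n=1, total=1.
Iteration 1: 1 < 244 holds -> n = 1 * 3 = 3, total = 1 + 3 = 4.
Iteration 2: 3 < 244 holds -> n = 3 * 3 = 9, total = 4 + 9 = 13.
Iteration 3: 9 < 244 holds -> n = 9 * 3 = 27, total = 13 + 27 = 40.
Iteration 4: 27 < 244 holds -> n = 27 * 3 = 81, total = 40 + 81 = 121.
Iteration 5: 81 < 244 holds -> n = 81 * 3 = 243, total = 121 + 243 = 364.
Iteration 6: 243 < 244 holds -> n = 243 * 3 = 729, total = 364 + 729 = 1093.
Iteration 7: 729 < 244 fails; recursion stops.
SUM(n) = 1 + 3 + 9 + 27 + 81 + 243 + 729 = 1093.

1093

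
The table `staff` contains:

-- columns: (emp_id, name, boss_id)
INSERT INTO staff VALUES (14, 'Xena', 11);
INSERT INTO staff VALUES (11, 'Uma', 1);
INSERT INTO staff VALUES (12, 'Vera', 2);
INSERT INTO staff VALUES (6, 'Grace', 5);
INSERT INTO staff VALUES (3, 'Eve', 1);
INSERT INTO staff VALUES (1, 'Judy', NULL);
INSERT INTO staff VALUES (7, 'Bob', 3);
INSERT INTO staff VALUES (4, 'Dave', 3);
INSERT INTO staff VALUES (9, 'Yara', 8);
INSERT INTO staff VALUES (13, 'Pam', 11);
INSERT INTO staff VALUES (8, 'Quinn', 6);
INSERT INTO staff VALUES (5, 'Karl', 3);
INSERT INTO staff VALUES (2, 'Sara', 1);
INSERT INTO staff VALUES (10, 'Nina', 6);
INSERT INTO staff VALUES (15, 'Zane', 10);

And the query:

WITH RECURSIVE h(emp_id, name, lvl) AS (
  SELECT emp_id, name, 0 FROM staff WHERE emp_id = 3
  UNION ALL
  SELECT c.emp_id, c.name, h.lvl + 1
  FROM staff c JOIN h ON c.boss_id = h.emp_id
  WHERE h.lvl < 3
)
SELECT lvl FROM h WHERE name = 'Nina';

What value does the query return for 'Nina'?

Base: emp_id=3 (Eve) at lvl 0.
Iteration 1: rows with boss_id in {3} -> Dave (id 4, lvl 1), Karl (id 5, lvl 1), Bob (id 7, lvl 1).
Iteration 2: rows with boss_id in {4,5,7} -> Grace (id 6, lvl 2).
Iteration 3: rows with boss_id in {6} -> Quinn (id 8, lvl 3), Nina (id 10, lvl 3).
Iteration 4: lvl < 3 fails for all current rows; recursion stops.

3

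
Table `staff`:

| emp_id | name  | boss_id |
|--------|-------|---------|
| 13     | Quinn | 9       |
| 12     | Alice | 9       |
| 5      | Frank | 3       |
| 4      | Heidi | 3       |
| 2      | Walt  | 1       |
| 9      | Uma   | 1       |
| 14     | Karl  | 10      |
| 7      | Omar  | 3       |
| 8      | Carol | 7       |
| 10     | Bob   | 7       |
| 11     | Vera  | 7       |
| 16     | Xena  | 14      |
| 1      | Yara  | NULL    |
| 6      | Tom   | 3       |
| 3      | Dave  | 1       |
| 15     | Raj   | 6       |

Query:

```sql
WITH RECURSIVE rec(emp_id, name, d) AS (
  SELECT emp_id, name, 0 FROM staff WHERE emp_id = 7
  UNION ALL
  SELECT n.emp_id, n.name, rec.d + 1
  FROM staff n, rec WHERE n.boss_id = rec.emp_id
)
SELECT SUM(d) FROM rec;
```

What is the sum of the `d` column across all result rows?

8

Base: emp_id=7 (Omar) at d 0.
Iteration 1: rows with boss_id in {7} -> Carol (id 8, d 1), Bob (id 10, d 1), Vera (id 11, d 1).
Iteration 2: rows with boss_id in {8,10,11} -> Karl (id 14, d 2).
Iteration 3: rows with boss_id in {14} -> Xena (id 16, d 3).
Iteration 4: no rows with boss_id in {16}; recursion stops.
SUM(d) = 0 + 1 + 1 + 1 + 2 + 3 = 8.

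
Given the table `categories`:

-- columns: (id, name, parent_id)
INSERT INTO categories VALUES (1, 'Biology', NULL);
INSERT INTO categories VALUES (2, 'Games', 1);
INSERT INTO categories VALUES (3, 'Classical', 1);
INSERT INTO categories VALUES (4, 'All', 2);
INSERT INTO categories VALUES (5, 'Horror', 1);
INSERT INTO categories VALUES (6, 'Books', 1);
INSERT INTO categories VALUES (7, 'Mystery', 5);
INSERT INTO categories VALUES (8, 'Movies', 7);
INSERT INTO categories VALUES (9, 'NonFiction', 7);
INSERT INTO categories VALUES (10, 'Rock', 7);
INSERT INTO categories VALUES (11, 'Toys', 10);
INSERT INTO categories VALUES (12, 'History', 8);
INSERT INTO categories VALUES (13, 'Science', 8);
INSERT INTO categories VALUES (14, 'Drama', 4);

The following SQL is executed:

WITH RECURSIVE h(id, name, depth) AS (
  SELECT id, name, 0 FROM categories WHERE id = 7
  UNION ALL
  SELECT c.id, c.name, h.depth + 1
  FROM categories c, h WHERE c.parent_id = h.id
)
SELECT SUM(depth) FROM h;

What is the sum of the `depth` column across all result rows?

9

Base: id=7 (Mystery) at depth 0.
Iteration 1: rows with parent_id in {7} -> Movies (id 8, depth 1), NonFiction (id 9, depth 1), Rock (id 10, depth 1).
Iteration 2: rows with parent_id in {8,9,10} -> Toys (id 11, depth 2), History (id 12, depth 2), Science (id 13, depth 2).
Iteration 3: no rows with parent_id in {11,12,13}; recursion stops.
SUM(depth) = 0 + 1 + 1 + 1 + 2 + 2 + 2 = 9.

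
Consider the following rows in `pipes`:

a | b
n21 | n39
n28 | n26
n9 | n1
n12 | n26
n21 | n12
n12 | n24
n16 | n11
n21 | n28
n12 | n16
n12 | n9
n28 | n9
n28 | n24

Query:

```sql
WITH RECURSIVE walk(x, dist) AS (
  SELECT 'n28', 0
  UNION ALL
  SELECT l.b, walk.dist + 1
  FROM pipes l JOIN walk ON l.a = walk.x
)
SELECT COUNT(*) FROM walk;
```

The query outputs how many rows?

Base: (n28, dist=0).
Iteration 1: edges from {n28} -> (n24, dist=1), (n26, dist=1), (n9, dist=1).
Iteration 2: edges from {n24,n26,n9} -> (n1, dist=2).
Iteration 3: no outgoing edges from {n1}; recursion stops.
Total rows emitted: 5.

5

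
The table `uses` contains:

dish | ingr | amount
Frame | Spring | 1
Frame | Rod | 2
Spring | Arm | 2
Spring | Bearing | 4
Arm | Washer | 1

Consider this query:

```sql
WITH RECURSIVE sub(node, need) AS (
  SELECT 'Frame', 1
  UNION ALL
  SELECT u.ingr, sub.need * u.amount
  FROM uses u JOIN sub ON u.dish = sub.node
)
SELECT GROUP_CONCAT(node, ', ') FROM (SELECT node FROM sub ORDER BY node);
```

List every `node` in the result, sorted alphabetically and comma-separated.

Base: (Frame, need=1).
Iteration 1: components of {Frame} -> Rod = 1*2 = 2, Spring = 1*1 = 1.
Iteration 2: components of {Rod,Spring} -> Arm = 1*2 = 2, Bearing = 1*4 = 4.
Iteration 3: components of {Arm,Bearing} -> Washer = 2*1 = 2.
Iteration 4: no further components; recursion stops.

Arm, Bearing, Frame, Rod, Spring, Washer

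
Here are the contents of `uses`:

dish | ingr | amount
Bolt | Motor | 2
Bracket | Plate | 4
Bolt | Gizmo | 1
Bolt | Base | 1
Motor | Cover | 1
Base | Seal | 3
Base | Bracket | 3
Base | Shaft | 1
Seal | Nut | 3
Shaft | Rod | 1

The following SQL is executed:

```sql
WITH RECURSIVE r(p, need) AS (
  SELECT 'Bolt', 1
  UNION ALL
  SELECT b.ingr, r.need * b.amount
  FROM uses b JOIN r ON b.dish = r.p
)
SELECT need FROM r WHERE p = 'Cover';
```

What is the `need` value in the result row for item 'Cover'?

Base: (Bolt, need=1).
Iteration 1: components of {Bolt} -> Base = 1*1 = 1, Gizmo = 1*1 = 1, Motor = 1*2 = 2.
Iteration 2: components of {Base,Gizmo,Motor} -> Bracket = 1*3 = 3, Cover = 2*1 = 2, Seal = 1*3 = 3, Shaft = 1*1 = 1.
Iteration 3: components of {Bracket,Cover,Seal,Shaft} -> Nut = 3*3 = 9, Plate = 3*4 = 12, Rod = 1*1 = 1.
Iteration 4: no further components; recursion stops.

2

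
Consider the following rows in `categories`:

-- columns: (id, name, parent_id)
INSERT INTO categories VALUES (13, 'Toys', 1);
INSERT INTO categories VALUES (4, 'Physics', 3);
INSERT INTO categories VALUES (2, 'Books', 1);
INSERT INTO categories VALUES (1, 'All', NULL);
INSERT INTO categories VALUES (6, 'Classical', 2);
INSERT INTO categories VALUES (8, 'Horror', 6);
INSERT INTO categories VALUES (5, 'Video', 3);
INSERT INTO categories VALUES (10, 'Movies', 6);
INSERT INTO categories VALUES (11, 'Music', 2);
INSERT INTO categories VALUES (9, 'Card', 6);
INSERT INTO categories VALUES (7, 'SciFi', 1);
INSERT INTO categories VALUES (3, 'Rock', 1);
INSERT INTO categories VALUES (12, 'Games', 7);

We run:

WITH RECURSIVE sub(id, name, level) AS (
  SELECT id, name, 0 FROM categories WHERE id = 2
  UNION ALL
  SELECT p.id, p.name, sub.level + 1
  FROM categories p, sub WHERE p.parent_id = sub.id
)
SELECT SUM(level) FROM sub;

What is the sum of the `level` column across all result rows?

Base: id=2 (Books) at level 0.
Iteration 1: rows with parent_id in {2} -> Classical (id 6, level 1), Music (id 11, level 1).
Iteration 2: rows with parent_id in {6,11} -> Horror (id 8, level 2), Card (id 9, level 2), Movies (id 10, level 2).
Iteration 3: no rows with parent_id in {8,9,10}; recursion stops.
SUM(level) = 0 + 1 + 1 + 2 + 2 + 2 = 8.

8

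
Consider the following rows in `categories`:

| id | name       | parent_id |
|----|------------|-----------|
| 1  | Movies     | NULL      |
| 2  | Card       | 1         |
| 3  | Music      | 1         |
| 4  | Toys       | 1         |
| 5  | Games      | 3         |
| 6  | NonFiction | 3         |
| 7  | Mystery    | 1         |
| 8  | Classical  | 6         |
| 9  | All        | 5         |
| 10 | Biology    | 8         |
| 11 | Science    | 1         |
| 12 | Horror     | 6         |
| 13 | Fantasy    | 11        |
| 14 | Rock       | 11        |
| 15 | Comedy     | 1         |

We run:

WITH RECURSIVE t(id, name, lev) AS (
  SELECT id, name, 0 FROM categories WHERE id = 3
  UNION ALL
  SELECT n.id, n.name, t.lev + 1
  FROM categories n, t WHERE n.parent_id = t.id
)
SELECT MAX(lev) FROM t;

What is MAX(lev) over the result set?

3

Base: id=3 (Music) at lev 0.
Iteration 1: rows with parent_id in {3} -> Games (id 5, lev 1), NonFiction (id 6, lev 1).
Iteration 2: rows with parent_id in {5,6} -> Classical (id 8, lev 2), All (id 9, lev 2), Horror (id 12, lev 2).
Iteration 3: rows with parent_id in {8,9,12} -> Biology (id 10, lev 3).
Iteration 4: no rows with parent_id in {10}; recursion stops.
lev values: 0, 1, 1, 2, 2, 2, 3; the maximum is 3.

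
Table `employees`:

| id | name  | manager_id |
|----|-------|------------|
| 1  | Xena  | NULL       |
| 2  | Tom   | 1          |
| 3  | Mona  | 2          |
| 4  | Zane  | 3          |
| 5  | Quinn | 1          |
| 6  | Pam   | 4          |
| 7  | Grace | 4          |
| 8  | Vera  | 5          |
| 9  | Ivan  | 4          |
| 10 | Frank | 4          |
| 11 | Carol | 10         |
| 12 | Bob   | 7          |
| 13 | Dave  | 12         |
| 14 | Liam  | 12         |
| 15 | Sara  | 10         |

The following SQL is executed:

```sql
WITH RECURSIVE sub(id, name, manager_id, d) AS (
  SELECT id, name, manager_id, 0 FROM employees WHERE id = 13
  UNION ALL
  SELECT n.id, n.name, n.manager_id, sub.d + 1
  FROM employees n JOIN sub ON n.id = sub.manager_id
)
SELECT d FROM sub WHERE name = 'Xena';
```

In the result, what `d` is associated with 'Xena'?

Base: id=13 (Dave), manager_id=12, d 0.
Iteration 1: join on id=12 -> Bob (id 12, manager_id=7, d 1).
Iteration 2: join on id=7 -> Grace (id 7, manager_id=4, d 2).
Iteration 3: join on id=4 -> Zane (id 4, manager_id=3, d 3).
Iteration 4: join on id=3 -> Mona (id 3, manager_id=2, d 4).
Iteration 5: join on id=2 -> Tom (id 2, manager_id=1, d 5).
Iteration 6: join on id=1 -> Xena (id 1, manager_id=NULL, d 6).
Iteration 7: manager_id is NULL; no match; recursion stops.

6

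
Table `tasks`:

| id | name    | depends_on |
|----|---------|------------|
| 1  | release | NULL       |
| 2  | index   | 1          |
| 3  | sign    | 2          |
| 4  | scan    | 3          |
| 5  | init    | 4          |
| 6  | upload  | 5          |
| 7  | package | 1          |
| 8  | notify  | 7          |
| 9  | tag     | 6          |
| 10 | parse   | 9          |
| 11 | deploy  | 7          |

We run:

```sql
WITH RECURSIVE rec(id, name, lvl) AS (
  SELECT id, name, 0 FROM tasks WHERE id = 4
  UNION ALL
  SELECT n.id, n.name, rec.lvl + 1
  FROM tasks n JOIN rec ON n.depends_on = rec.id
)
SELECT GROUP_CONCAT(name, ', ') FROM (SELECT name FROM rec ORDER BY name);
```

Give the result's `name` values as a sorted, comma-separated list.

init, parse, scan, tag, upload

Base: id=4 (scan) at lvl 0.
Iteration 1: rows with depends_on in {4} -> init (id 5, lvl 1).
Iteration 2: rows with depends_on in {5} -> upload (id 6, lvl 2).
Iteration 3: rows with depends_on in {6} -> tag (id 9, lvl 3).
Iteration 4: rows with depends_on in {9} -> parse (id 10, lvl 4).
Iteration 5: no rows with depends_on in {10}; recursion stops.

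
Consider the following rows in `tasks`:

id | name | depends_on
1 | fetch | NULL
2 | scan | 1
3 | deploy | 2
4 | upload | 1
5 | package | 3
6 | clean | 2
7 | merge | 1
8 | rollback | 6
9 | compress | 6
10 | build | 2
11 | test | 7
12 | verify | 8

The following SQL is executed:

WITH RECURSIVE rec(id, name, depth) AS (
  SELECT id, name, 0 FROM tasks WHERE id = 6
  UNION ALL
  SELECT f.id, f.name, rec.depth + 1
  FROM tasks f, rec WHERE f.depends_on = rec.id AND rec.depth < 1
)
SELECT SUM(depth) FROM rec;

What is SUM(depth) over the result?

2

Base: id=6 (clean) at depth 0.
Iteration 1: rows with depends_on in {6} -> rollback (id 8, depth 1), compress (id 9, depth 1).
Iteration 2: depth < 1 fails for all current rows; recursion stops.
SUM(depth) = 0 + 1 + 1 = 2.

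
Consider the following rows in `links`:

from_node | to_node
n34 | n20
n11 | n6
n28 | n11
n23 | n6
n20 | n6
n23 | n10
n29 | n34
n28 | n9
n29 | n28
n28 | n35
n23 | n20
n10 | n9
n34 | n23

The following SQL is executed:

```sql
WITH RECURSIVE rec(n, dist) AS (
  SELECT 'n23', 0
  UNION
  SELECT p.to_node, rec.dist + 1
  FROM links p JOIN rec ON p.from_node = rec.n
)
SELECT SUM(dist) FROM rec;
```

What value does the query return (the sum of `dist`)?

Base: (n23, dist=0).
Iteration 1: edges from {n23} -> (n10, dist=1), (n20, dist=1), (n6, dist=1).
Iteration 2: edges from {n10,n20,n6} -> (n6, dist=2), (n9, dist=2).
Iteration 3: no outgoing edges from {n6,n9}; recursion stops.
SUM(dist) = 0 + 1 + 1 + 1 + 2 + 2 = 7.

7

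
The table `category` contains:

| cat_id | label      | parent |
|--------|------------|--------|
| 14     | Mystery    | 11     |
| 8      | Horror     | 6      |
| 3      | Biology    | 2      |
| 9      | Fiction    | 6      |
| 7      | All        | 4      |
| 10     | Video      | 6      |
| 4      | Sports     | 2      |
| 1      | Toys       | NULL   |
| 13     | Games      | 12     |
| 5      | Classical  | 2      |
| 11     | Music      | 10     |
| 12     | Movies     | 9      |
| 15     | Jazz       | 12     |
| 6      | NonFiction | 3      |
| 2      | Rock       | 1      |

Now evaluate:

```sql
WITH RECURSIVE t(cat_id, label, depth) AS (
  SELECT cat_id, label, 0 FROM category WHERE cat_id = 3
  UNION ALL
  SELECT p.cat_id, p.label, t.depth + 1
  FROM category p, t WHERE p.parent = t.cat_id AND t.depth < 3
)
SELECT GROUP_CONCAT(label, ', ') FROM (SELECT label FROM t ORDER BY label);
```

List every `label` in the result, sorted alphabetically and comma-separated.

Biology, Fiction, Horror, Movies, Music, NonFiction, Video

Base: cat_id=3 (Biology) at depth 0.
Iteration 1: rows with parent in {3} -> NonFiction (id 6, depth 1).
Iteration 2: rows with parent in {6} -> Horror (id 8, depth 2), Fiction (id 9, depth 2), Video (id 10, depth 2).
Iteration 3: rows with parent in {8,9,10} -> Music (id 11, depth 3), Movies (id 12, depth 3).
Iteration 4: depth < 3 fails for all current rows; recursion stops.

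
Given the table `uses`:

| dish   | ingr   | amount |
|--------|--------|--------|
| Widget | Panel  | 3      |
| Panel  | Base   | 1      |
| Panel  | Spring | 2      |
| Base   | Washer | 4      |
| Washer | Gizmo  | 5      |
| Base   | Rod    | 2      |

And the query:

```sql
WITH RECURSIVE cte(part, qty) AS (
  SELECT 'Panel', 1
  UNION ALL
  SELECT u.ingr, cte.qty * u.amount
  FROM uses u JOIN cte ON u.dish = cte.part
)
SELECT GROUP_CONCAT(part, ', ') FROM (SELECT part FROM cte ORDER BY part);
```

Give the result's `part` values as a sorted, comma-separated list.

Base, Gizmo, Panel, Rod, Spring, Washer

Base: (Panel, qty=1).
Iteration 1: components of {Panel} -> Base = 1*1 = 1, Spring = 1*2 = 2.
Iteration 2: components of {Base,Spring} -> Rod = 1*2 = 2, Washer = 1*4 = 4.
Iteration 3: components of {Rod,Washer} -> Gizmo = 4*5 = 20.
Iteration 4: no further components; recursion stops.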